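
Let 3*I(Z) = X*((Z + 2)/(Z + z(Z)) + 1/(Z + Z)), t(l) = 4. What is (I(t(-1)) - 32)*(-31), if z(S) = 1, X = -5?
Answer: 25451/24 ≈ 1060.5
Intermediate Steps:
I(Z) = -5/(6*Z) - 5*(2 + Z)/(3*(1 + Z)) (I(Z) = (-5*((Z + 2)/(Z + 1) + 1/(Z + Z)))/3 = (-5*((2 + Z)/(1 + Z) + 1/(2*Z)))/3 = (-5*(1/(2*Z) + (2 + Z)/(1 + Z)))/3 = (-5/(2*Z) - 5*(2 + Z)/(1 + Z))/3 = -5/(6*Z) - 5*(2 + Z)/(3*(1 + Z)))
(I(t(-1)) - 32)*(-31) = ((⅚)*(-1 - 5*4 - 2*4²)/(4*(1 + 4)) - 32)*(-31) = ((⅚)*(¼)*(-1 - 20 - 2*16)/5 - 32)*(-31) = ((⅚)*(¼)*(⅕)*(-1 - 20 - 32) - 32)*(-31) = ((⅚)*(¼)*(⅕)*(-53) - 32)*(-31) = (-53/24 - 32)*(-31) = -821/24*(-31) = 25451/24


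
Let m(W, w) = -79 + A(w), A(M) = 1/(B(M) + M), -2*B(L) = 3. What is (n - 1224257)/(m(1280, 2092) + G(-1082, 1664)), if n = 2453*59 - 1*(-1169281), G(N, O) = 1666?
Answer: 375248931/6635249 ≈ 56.554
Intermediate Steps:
B(L) = -3/2 (B(L) = -½*3 = -3/2)
n = 1314008 (n = 144727 + 1169281 = 1314008)
A(M) = 1/(-3/2 + M)
m(W, w) = -79 + 2/(-3 + 2*w)
(n - 1224257)/(m(1280, 2092) + G(-1082, 1664)) = (1314008 - 1224257)/((239 - 158*2092)/(-3 + 2*2092) + 1666) = 89751/((239 - 330536)/(-3 + 4184) + 1666) = 89751/(-330297/4181 + 1666) = 89751/(6635249/4181) = 89751*(4181/6635249) = 375248931/6635249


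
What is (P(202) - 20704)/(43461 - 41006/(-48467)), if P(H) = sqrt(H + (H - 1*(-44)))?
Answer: -1003460768/2106465293 + 387736*sqrt(7)/2106465293 ≈ -0.47588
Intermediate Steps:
P(H) = sqrt(44 + 2*H) (P(H) = sqrt(H + (H + 44)) = sqrt(H + (44 + H)) = sqrt(44 + 2*H))
(P(202) - 20704)/(43461 - 41006/(-48467)) = (sqrt(44 + 2*202) - 20704)/(43461 - 41006/(-48467)) = (sqrt(44 + 404) - 20704)/(43461 - 41006*(-1/48467)) = (sqrt(448) - 20704)/(43461 + 41006/48467) = (8*sqrt(7) - 20704)/(2106465293/48467) = (-20704 + 8*sqrt(7))*(48467/2106465293) = -1003460768/2106465293 + 387736*sqrt(7)/2106465293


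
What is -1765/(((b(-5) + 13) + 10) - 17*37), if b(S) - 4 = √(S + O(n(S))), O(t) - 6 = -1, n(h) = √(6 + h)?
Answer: 1765/602 ≈ 2.9319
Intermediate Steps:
O(t) = 5 (O(t) = 6 - 1 = 5)
b(S) = 4 + √(5 + S) (b(S) = 4 + √(S + 5) = 4 + √(5 + S))
-1765/(((b(-5) + 13) + 10) - 17*37) = -1765/((((4 + √(5 - 5)) + 13) + 10) - 17*37) = -1765/((((4 + √0) + 13) + 10) - 629) = -1765/((((4 + 0) + 13) + 10) - 629) = -1765/(((4 + 13) + 10) - 629) = -1765/((17 + 10) - 629) = -1765/(27 - 629) = -1765/(-602) = -1765*(-1/602) = 1765/602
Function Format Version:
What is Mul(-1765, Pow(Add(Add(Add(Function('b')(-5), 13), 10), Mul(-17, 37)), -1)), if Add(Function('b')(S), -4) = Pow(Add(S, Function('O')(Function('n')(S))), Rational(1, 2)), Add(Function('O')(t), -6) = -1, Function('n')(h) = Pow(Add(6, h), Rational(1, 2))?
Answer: Rational(1765, 602) ≈ 2.9319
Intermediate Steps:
Function('O')(t) = 5 (Function('O')(t) = Add(6, -1) = 5)
Function('b')(S) = Add(4, Pow(Add(5, S), Rational(1, 2))) (Function('b')(S) = Add(4, Pow(Add(S, 5), Rational(1, 2))) = Add(4, Pow(Add(5, S), Rational(1, 2))))
Mul(-1765, Pow(Add(Add(Add(Function('b')(-5), 13), 10), Mul(-17, 37)), -1)) = Mul(-1765, Pow(Add(Add(Add(Add(4, Pow(Add(5, -5), Rational(1, 2))), 13), 10), Mul(-17, 37)), -1)) = Mul(-1765, Pow(Add(Add(Add(Add(4, Pow(0, Rational(1, 2))), 13), 10), -629), -1)) = Mul(-1765, Pow(Add(Add(Add(Add(4, 0), 13), 10), -629), -1)) = Mul(-1765, Pow(Add(Add(Add(4, 13), 10), -629), -1)) = Mul(-1765, Pow(Add(Add(17, 10), -629), -1)) = Mul(-1765, Pow(Add(27, -629), -1)) = Mul(-1765, Pow(-602, -1)) = Mul(-1765, Rational(-1, 602)) = Rational(1765, 602)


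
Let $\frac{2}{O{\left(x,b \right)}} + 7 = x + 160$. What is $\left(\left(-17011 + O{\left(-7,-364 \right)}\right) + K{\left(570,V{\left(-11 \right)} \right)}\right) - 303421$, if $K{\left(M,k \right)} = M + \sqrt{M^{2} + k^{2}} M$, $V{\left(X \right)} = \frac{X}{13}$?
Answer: $- \frac{23349925}{73} + \frac{570 \sqrt{54908221}}{13} \approx 5038.4$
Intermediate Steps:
$V{\left(X \right)} = \frac{X}{13}$ ($V{\left(X \right)} = X \frac{1}{13} = \frac{X}{13}$)
$O{\left(x,b \right)} = \frac{2}{153 + x}$ ($O{\left(x,b \right)} = \frac{2}{-7 + \left(x + 160\right)} = \frac{2}{-7 + \left(160 + x\right)} = \frac{2}{153 + x}$)
$K{\left(M,k \right)} = M + M \sqrt{M^{2} + k^{2}}$
$\left(\left(-17011 + O{\left(-7,-364 \right)}\right) + K{\left(570,V{\left(-11 \right)} \right)}\right) - 303421 = \left(\left(-17011 + \frac{2}{153 - 7}\right) + 570 \left(1 + \sqrt{570^{2} + \left(\frac{1}{13} \left(-11\right)\right)^{2}}\right)\right) - 303421 = \left(\left(-17011 + \frac{2}{146}\right) + 570 \left(1 + \sqrt{324900 + \left(- \frac{11}{13}\right)^{2}}\right)\right) - 303421 = \left(\left(-17011 + 2 \cdot \frac{1}{146}\right) + 570 \left(1 + \sqrt{324900 + \frac{121}{169}}\right)\right) - 303421 = \left(\left(-17011 + \frac{1}{73}\right) + 570 \left(1 + \sqrt{\frac{54908221}{169}}\right)\right) - 303421 = \left(- \frac{1241802}{73} + 570 \left(1 + \frac{\sqrt{54908221}}{13}\right)\right) - 303421 = \left(- \frac{1241802}{73} + \left(570 + \frac{570 \sqrt{54908221}}{13}\right)\right) - 303421 = \left(- \frac{1200192}{73} + \frac{570 \sqrt{54908221}}{13}\right) - 303421 = - \frac{23349925}{73} + \frac{570 \sqrt{54908221}}{13}$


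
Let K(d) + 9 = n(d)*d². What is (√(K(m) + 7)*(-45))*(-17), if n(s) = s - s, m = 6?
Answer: 765*I*√2 ≈ 1081.9*I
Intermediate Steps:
n(s) = 0
K(d) = -9 (K(d) = -9 + 0*d² = -9 + 0 = -9)
(√(K(m) + 7)*(-45))*(-17) = (√(-9 + 7)*(-45))*(-17) = (√(-2)*(-45))*(-17) = ((I*√2)*(-45))*(-17) = -45*I*√2*(-17) = 765*I*√2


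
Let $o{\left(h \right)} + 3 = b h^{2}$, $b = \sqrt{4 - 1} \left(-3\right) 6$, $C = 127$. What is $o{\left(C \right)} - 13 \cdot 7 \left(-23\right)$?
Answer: $2090 - 290322 \sqrt{3} \approx -5.0076 \cdot 10^{5}$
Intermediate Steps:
$b = - 18 \sqrt{3}$ ($b = \sqrt{3} \left(-3\right) 6 = - 3 \sqrt{3} \cdot 6 = - 18 \sqrt{3} \approx -31.177$)
$o{\left(h \right)} = -3 - 18 \sqrt{3} h^{2}$ ($o{\left(h \right)} = -3 + - 18 \sqrt{3} h^{2} = -3 - 18 \sqrt{3} h^{2}$)
$o{\left(C \right)} - 13 \cdot 7 \left(-23\right) = \left(-3 - 18 \sqrt{3} \cdot 127^{2}\right) - 13 \cdot 7 \left(-23\right) = \left(-3 - 18 \sqrt{3} \cdot 16129\right) - 91 \left(-23\right) = \left(-3 - 290322 \sqrt{3}\right) - -2093 = \left(-3 - 290322 \sqrt{3}\right) + 2093 = 2090 - 290322 \sqrt{3}$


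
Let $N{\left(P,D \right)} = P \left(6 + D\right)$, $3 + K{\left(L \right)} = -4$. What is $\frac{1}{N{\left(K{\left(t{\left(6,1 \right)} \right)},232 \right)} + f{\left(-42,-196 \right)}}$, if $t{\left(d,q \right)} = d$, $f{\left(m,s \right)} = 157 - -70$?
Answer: $- \frac{1}{1439} \approx -0.00069493$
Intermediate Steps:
$f{\left(m,s \right)} = 227$ ($f{\left(m,s \right)} = 157 + 70 = 227$)
$K{\left(L \right)} = -7$ ($K{\left(L \right)} = -3 - 4 = -7$)
$\frac{1}{N{\left(K{\left(t{\left(6,1 \right)} \right)},232 \right)} + f{\left(-42,-196 \right)}} = \frac{1}{- 7 \left(6 + 232\right) + 227} = \frac{1}{\left(-7\right) 238 + 227} = \frac{1}{-1666 + 227} = \frac{1}{-1439} = - \frac{1}{1439}$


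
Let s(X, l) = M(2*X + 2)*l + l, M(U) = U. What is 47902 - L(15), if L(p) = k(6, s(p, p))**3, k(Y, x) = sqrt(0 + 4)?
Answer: 47894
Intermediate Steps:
s(X, l) = l + l*(2 + 2*X) (s(X, l) = (2*X + 2)*l + l = (2 + 2*X)*l + l = l*(2 + 2*X) + l = l + l*(2 + 2*X))
k(Y, x) = 2 (k(Y, x) = sqrt(4) = 2)
L(p) = 8 (L(p) = 2**3 = 8)
47902 - L(15) = 47902 - 1*8 = 47902 - 8 = 47894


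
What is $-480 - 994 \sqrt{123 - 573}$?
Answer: $-480 - 14910 i \sqrt{2} \approx -480.0 - 21086.0 i$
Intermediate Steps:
$-480 - 994 \sqrt{123 - 573} = -480 - 994 \sqrt{-450} = -480 - 994 \cdot 15 i \sqrt{2} = -480 - 14910 i \sqrt{2}$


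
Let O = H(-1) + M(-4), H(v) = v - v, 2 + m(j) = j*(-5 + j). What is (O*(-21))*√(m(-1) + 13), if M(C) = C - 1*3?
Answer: 147*√17 ≈ 606.10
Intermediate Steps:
M(C) = -3 + C (M(C) = C - 3 = -3 + C)
m(j) = -2 + j*(-5 + j)
H(v) = 0
O = -7 (O = 0 + (-3 - 4) = 0 - 7 = -7)
(O*(-21))*√(m(-1) + 13) = (-7*(-21))*√((-2 + (-1)² - 5*(-1)) + 13) = 147*√((-2 + 1 + 5) + 13) = 147*√(4 + 13) = 147*√17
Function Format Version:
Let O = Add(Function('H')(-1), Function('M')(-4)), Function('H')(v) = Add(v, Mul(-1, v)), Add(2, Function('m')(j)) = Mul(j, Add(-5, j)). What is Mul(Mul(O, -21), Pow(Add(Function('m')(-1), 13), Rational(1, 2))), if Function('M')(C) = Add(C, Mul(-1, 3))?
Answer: Mul(147, Pow(17, Rational(1, 2))) ≈ 606.10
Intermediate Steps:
Function('M')(C) = Add(-3, C) (Function('M')(C) = Add(C, -3) = Add(-3, C))
Function('m')(j) = Add(-2, Mul(j, Add(-5, j)))
Function('H')(v) = 0
O = -7 (O = Add(0, Add(-3, -4)) = Add(0, -7) = -7)
Mul(Mul(O, -21), Pow(Add(Function('m')(-1), 13), Rational(1, 2))) = Mul(Mul(-7, -21), Pow(Add(Add(-2, Pow(-1, 2), Mul(-5, -1)), 13), Rational(1, 2))) = Mul(147, Pow(Add(Add(-2, 1, 5), 13), Rational(1, 2))) = Mul(147, Pow(Add(4, 13), Rational(1, 2))) = Mul(147, Pow(17, Rational(1, 2)))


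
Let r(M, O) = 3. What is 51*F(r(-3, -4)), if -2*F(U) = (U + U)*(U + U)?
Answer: -918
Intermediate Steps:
F(U) = -2*U**2 (F(U) = -(U + U)*(U + U)/2 = -2*U*2*U/2 = -2*U**2)
51*F(r(-3, -4)) = 51*(-2*3**2) = 51*(-2*9) = 51*(-18) = -918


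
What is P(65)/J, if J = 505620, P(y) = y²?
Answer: 845/101124 ≈ 0.0083561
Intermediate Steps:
P(65)/J = 65²/505620 = 4225*(1/505620) = 845/101124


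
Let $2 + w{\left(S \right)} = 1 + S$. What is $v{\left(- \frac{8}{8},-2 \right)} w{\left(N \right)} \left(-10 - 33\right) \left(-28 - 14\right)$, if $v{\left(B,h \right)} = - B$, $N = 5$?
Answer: $7224$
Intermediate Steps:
$w{\left(S \right)} = -1 + S$ ($w{\left(S \right)} = -2 + \left(1 + S\right) = -1 + S$)
$v{\left(- \frac{8}{8},-2 \right)} w{\left(N \right)} \left(-10 - 33\right) \left(-28 - 14\right) = - \frac{-8}{8} \left(-1 + 5\right) \left(-10 - 33\right) \left(-28 - 14\right) = - \frac{-8}{8} \cdot 4 \left(\left(-43\right) \left(-42\right)\right) = \left(-1\right) \left(-1\right) 4 \cdot 1806 = 1 \cdot 4 \cdot 1806 = 4 \cdot 1806 = 7224$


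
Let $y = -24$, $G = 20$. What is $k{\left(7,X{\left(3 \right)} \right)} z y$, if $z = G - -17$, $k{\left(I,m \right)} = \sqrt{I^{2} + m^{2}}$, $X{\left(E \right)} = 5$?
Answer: $- 888 \sqrt{74} \approx -7638.9$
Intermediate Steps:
$z = 37$ ($z = 20 - -17 = 20 + 17 = 37$)
$k{\left(7,X{\left(3 \right)} \right)} z y = \sqrt{7^{2} + 5^{2}} \cdot 37 \left(-24\right) = \sqrt{49 + 25} \cdot 37 \left(-24\right) = \sqrt{74} \cdot 37 \left(-24\right) = 37 \sqrt{74} \left(-24\right) = - 888 \sqrt{74}$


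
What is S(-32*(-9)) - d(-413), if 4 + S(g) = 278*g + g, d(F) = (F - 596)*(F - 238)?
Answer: -576511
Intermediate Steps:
d(F) = (-596 + F)*(-238 + F)
S(g) = -4 + 279*g (S(g) = -4 + (278*g + g) = -4 + 279*g)
S(-32*(-9)) - d(-413) = (-4 + 279*(-32*(-9))) - (141848 + (-413)² - 834*(-413)) = (-4 + 279*288) - (141848 + 170569 + 344442) = (-4 + 80352) - 1*656859 = 80348 - 656859 = -576511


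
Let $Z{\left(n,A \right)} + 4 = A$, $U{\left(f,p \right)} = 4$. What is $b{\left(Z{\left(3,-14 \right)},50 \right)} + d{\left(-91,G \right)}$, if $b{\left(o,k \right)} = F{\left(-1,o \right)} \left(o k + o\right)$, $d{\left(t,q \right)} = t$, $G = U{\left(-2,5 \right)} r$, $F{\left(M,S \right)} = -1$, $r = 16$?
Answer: $827$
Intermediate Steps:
$G = 64$ ($G = 4 \cdot 16 = 64$)
$Z{\left(n,A \right)} = -4 + A$
$b{\left(o,k \right)} = - o - k o$ ($b{\left(o,k \right)} = - (o k + o) = - (k o + o) = - (o + k o) = - o - k o$)
$b{\left(Z{\left(3,-14 \right)},50 \right)} + d{\left(-91,G \right)} = - \left(-4 - 14\right) \left(1 + 50\right) - 91 = \left(-1\right) \left(-18\right) 51 - 91 = 918 - 91 = 827$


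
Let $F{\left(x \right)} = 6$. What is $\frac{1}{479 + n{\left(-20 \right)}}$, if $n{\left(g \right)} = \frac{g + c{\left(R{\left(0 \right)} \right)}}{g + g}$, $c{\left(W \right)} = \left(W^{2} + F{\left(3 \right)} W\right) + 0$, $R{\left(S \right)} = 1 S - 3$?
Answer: $\frac{40}{19189} \approx 0.0020845$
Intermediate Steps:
$R{\left(S \right)} = -3 + S$ ($R{\left(S \right)} = S - 3 = -3 + S$)
$c{\left(W \right)} = W^{2} + 6 W$ ($c{\left(W \right)} = \left(W^{2} + 6 W\right) + 0 = W^{2} + 6 W$)
$n{\left(g \right)} = \frac{-9 + g}{2 g}$ ($n{\left(g \right)} = \frac{g + \left(-3 + 0\right) \left(6 + \left(-3 + 0\right)\right)}{g + g} = \frac{g - 3 \left(6 - 3\right)}{2 g} = \left(g - 9\right) \frac{1}{2 g} = \left(-9 + g\right) \frac{1}{2 g} = \frac{-9 + g}{2 g}$)
$\frac{1}{479 + n{\left(-20 \right)}} = \frac{1}{479 + \frac{-9 - 20}{2 \left(-20\right)}} = \frac{1}{479 + \frac{1}{2} \left(- \frac{1}{20}\right) \left(-29\right)} = \frac{1}{479 + \frac{29}{40}} = \frac{1}{\frac{19189}{40}} = \frac{40}{19189}$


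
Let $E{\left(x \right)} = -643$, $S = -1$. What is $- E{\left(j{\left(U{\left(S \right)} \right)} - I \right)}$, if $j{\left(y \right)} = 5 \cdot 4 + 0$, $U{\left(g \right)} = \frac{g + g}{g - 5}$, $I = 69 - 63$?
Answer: $643$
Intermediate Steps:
$I = 6$ ($I = 69 - 63 = 6$)
$U{\left(g \right)} = \frac{2 g}{-5 + g}$
$j{\left(y \right)} = 20$ ($j{\left(y \right)} = 20 + 0 = 20$)
$- E{\left(j{\left(U{\left(S \right)} \right)} - I \right)} = \left(-1\right) \left(-643\right) = 643$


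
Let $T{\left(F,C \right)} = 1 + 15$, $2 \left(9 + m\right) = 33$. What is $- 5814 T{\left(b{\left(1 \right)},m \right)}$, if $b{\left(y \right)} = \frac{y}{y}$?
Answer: $-93024$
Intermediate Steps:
$m = \frac{15}{2}$ ($m = -9 + \frac{1}{2} \cdot 33 = -9 + \frac{33}{2} = \frac{15}{2} \approx 7.5$)
$b{\left(y \right)} = 1$
$T{\left(F,C \right)} = 16$
$- 5814 T{\left(b{\left(1 \right)},m \right)} = \left(-5814\right) 16 = -93024$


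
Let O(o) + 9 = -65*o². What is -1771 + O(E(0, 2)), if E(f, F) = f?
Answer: -1780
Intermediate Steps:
O(o) = -9 - 65*o²
-1771 + O(E(0, 2)) = -1771 + (-9 - 65*0²) = -1771 + (-9 - 65*0) = -1771 + (-9 + 0) = -1771 - 9 = -1780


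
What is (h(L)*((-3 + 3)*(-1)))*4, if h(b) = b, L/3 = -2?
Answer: 0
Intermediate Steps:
L = -6 (L = 3*(-2) = -6)
(h(L)*((-3 + 3)*(-1)))*4 = -6*(-3 + 3)*(-1)*4 = -0*(-1)*4 = -6*0*4 = 0*4 = 0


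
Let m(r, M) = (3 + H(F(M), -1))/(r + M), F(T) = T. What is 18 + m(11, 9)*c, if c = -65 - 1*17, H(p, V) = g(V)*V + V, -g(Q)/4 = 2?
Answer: -23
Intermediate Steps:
g(Q) = -8 (g(Q) = -4*2 = -8)
H(p, V) = -7*V (H(p, V) = -8*V + V = -7*V)
c = -82 (c = -65 - 17 = -82)
m(r, M) = 10/(M + r) (m(r, M) = (3 - 7*(-1))/(r + M) = (3 + 7)/(M + r) = 10/(M + r))
18 + m(11, 9)*c = 18 + (10/(9 + 11))*(-82) = 18 + (10/20)*(-82) = 18 + (10*(1/20))*(-82) = 18 + (½)*(-82) = 18 - 41 = -23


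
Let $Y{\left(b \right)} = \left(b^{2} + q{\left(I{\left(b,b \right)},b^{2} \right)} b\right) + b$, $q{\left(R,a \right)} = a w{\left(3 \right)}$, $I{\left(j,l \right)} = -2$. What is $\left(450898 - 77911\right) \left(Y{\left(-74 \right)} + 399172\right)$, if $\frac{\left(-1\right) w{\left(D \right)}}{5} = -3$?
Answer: $-2116248418782$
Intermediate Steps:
$w{\left(D \right)} = 15$ ($w{\left(D \right)} = \left(-5\right) \left(-3\right) = 15$)
$q{\left(R,a \right)} = 15 a$ ($q{\left(R,a \right)} = a 15 = 15 a$)
$Y{\left(b \right)} = b + b^{2} + 15 b^{3}$ ($Y{\left(b \right)} = \left(b^{2} + 15 b^{2} b\right) + b = \left(b^{2} + 15 b^{3}\right) + b = b + b^{2} + 15 b^{3}$)
$\left(450898 - 77911\right) \left(Y{\left(-74 \right)} + 399172\right) = \left(450898 - 77911\right) \left(- 74 \left(1 - 74 + 15 \left(-74\right)^{2}\right) + 399172\right) = 372987 \left(- 74 \left(1 - 74 + 15 \cdot 5476\right) + 399172\right) = 372987 \left(- 74 \left(1 - 74 + 82140\right) + 399172\right) = 372987 \left(\left(-74\right) 82067 + 399172\right) = 372987 \left(-6072958 + 399172\right) = 372987 \left(-5673786\right) = -2116248418782$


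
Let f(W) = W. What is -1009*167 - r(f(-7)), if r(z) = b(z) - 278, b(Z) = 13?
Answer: -168238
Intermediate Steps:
r(z) = -265 (r(z) = 13 - 278 = -265)
-1009*167 - r(f(-7)) = -1009*167 - 1*(-265) = -168503 + 265 = -168238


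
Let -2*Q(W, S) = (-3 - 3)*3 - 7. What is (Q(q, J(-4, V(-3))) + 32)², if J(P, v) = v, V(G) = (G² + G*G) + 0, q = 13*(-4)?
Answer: 7921/4 ≈ 1980.3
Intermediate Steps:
q = -52
V(G) = 2*G² (V(G) = (G² + G²) + 0 = 2*G² + 0 = 2*G²)
Q(W, S) = 25/2 (Q(W, S) = -((-3 - 3)*3 - 7)/2 = -(-6*3 - 7)/2 = -(-18 - 7)/2 = -½*(-25) = 25/2)
(Q(q, J(-4, V(-3))) + 32)² = (25/2 + 32)² = (89/2)² = 7921/4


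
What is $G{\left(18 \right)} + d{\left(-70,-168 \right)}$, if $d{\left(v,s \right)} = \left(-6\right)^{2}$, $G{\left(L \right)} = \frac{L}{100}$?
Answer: $\frac{1809}{50} \approx 36.18$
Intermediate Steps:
$G{\left(L \right)} = \frac{L}{100}$ ($G{\left(L \right)} = L \frac{1}{100} = \frac{L}{100}$)
$d{\left(v,s \right)} = 36$
$G{\left(18 \right)} + d{\left(-70,-168 \right)} = \frac{1}{100} \cdot 18 + 36 = \frac{9}{50} + 36 = \frac{1809}{50}$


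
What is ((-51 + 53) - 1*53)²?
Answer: 2601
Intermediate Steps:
((-51 + 53) - 1*53)² = (2 - 53)² = (-51)² = 2601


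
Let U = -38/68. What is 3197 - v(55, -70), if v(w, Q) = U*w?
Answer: 109743/34 ≈ 3227.7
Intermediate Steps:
U = -19/34 (U = -38*1/68 = -19/34 ≈ -0.55882)
v(w, Q) = -19*w/34
3197 - v(55, -70) = 3197 - (-19)*55/34 = 3197 - 1*(-1045/34) = 3197 + 1045/34 = 109743/34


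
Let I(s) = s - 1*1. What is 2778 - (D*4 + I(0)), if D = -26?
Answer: 2883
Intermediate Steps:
I(s) = -1 + s (I(s) = s - 1 = -1 + s)
2778 - (D*4 + I(0)) = 2778 - (-26*4 + (-1 + 0)) = 2778 - (-104 - 1) = 2778 - 1*(-105) = 2778 + 105 = 2883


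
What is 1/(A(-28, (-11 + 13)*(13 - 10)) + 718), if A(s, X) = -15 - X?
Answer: 1/697 ≈ 0.0014347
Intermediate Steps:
1/(A(-28, (-11 + 13)*(13 - 10)) + 718) = 1/((-15 - (-11 + 13)*(13 - 10)) + 718) = 1/((-15 - 2*3) + 718) = 1/((-15 - 1*6) + 718) = 1/((-15 - 6) + 718) = 1/(-21 + 718) = 1/697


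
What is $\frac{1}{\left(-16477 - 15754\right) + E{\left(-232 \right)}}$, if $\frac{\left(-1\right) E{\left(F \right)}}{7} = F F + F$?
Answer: $- \frac{1}{407375} \approx -2.4547 \cdot 10^{-6}$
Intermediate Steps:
$E{\left(F \right)} = - 7 F - 7 F^{2}$ ($E{\left(F \right)} = - 7 \left(F F + F\right) = - 7 \left(F^{2} + F\right) = - 7 \left(F + F^{2}\right) = - 7 F - 7 F^{2}$)
$\frac{1}{\left(-16477 - 15754\right) + E{\left(-232 \right)}} = \frac{1}{\left(-16477 - 15754\right) - - 1624 \left(1 - 232\right)} = \frac{1}{\left(-16477 - 15754\right) - \left(-1624\right) \left(-231\right)} = \frac{1}{-32231 - 375144} = \frac{1}{-407375} = - \frac{1}{407375}$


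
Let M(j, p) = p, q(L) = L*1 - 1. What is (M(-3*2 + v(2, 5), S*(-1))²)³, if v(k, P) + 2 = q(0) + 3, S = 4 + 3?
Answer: 117649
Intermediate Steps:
S = 7
q(L) = -1 + L (q(L) = L - 1 = -1 + L)
v(k, P) = 0 (v(k, P) = -2 + ((-1 + 0) + 3) = -2 + (-1 + 3) = -2 + 2 = 0)
(M(-3*2 + v(2, 5), S*(-1))²)³ = ((7*(-1))²)³ = ((-7)²)³ = 49³ = 117649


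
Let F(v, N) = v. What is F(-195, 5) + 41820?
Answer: 41625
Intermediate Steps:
F(-195, 5) + 41820 = -195 + 41820 = 41625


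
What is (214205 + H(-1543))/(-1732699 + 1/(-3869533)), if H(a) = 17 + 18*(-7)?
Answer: -51778221073/419045997473 ≈ -0.12356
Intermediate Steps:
H(a) = -109 (H(a) = 17 - 126 = -109)
(214205 + H(-1543))/(-1732699 + 1/(-3869533)) = (214205 - 109)/(-1732699 + 1/(-3869533)) = 214096/(-1732699 - 1/3869533) = 214096/(-6704735959568/3869533) = 214096*(-3869533/6704735959568) = -51778221073/419045997473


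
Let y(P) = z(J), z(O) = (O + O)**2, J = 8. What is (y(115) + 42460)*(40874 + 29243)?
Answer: 2995117772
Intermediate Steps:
z(O) = 4*O**2 (z(O) = (2*O)**2 = 4*O**2)
y(P) = 256 (y(P) = 4*8**2 = 4*64 = 256)
(y(115) + 42460)*(40874 + 29243) = (256 + 42460)*(40874 + 29243) = 42716*70117 = 2995117772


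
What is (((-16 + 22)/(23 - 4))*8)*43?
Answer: 2064/19 ≈ 108.63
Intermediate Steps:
(((-16 + 22)/(23 - 4))*8)*43 = ((6/19)*8)*43 = (48/19)*43 = 2064/19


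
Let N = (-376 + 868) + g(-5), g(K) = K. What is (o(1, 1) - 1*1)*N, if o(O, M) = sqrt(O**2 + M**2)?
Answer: -487 + 487*sqrt(2) ≈ 201.72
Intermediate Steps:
N = 487 (N = (-376 + 868) - 5 = 492 - 5 = 487)
o(O, M) = sqrt(M**2 + O**2)
(o(1, 1) - 1*1)*N = (sqrt(1**2 + 1**2) - 1*1)*487 = (sqrt(1 + 1) - 1)*487 = (sqrt(2) - 1)*487 = (-1 + sqrt(2))*487 = -487 + 487*sqrt(2)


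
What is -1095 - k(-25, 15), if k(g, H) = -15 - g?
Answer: -1105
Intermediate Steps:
-1095 - k(-25, 15) = -1095 - (-15 - 1*(-25)) = -1095 - (-15 + 25) = -1095 - 1*10 = -1095 - 10 = -1105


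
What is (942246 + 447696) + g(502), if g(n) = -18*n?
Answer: 1380906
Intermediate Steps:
(942246 + 447696) + g(502) = (942246 + 447696) - 18*502 = 1389942 - 9036 = 1380906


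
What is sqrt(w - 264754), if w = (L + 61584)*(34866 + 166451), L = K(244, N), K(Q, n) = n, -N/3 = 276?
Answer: sqrt(12230950898) ≈ 1.1059e+5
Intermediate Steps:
N = -828 (N = -3*276 = -828)
L = -828
w = 12231215652 (w = (-828 + 61584)*(34866 + 166451) = 60756*201317 = 12231215652)
sqrt(w - 264754) = sqrt(12231215652 - 264754) = sqrt(12230950898)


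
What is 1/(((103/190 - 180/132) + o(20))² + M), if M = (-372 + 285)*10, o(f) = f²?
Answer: 4368100/692227877089 ≈ 6.3102e-6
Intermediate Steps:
M = -870 (M = -87*10 = -870)
1/(((103/190 - 180/132) + o(20))² + M) = 1/(((103/190 - 180/132) + 20²)² - 870) = 1/(((103*(1/190) - 180*1/132) + 400)² - 870) = 1/(((103/190 - 15/11) + 400)² - 870) = 1/((-1717/2090 + 400)² - 870) = 1/((834283/2090)² - 870) = 1/(696028124089/4368100 - 870) = 1/(692227877089/4368100) = 4368100/692227877089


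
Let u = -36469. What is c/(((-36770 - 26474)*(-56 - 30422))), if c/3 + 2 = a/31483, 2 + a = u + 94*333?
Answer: -204405/60685076547256 ≈ -3.3683e-9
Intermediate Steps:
a = -5169 (a = -2 + (-36469 + 94*333) = -2 + (-36469 + 31302) = -2 - 5167 = -5169)
c = -204405/31483 (c = -6 + 3*(-5169/31483) = -6 - 15507/31483 = -204405/31483 ≈ -6.4926)
c/(((-36770 - 26474)*(-56 - 30422))) = -204405*1/((-36770 - 26474)*(-56 - 30422))/31483 = -204405/(31483*((-63244*(-30478)))) = -204405/31483/1927550632 = -204405/31483*1/1927550632 = -204405/60685076547256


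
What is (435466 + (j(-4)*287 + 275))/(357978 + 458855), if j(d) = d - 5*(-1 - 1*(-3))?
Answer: 431723/816833 ≈ 0.52853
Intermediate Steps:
j(d) = -10 + d (j(d) = d - 5*(-1 + 3) = d - 5*2 = d - 10 = -10 + d)
(435466 + (j(-4)*287 + 275))/(357978 + 458855) = (435466 + ((-10 - 4)*287 + 275))/(357978 + 458855) = (435466 + (-14*287 + 275))/816833 = (435466 + (-4018 + 275))*(1/816833) = (435466 - 3743)*(1/816833) = 431723*(1/816833) = 431723/816833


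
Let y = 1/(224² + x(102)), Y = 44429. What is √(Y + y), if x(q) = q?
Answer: √112311059901114/50278 ≈ 210.78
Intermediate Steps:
y = 1/50278 (y = 1/(224² + 102) = 1/(50176 + 102) = 1/50278 ≈ 1.9889e-5)
√(Y + y) = √(44429 + 1/50278) = √(2233801263/50278) = √112311059901114/50278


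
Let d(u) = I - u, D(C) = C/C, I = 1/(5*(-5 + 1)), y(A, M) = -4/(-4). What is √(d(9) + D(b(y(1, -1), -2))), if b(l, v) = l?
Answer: I*√805/10 ≈ 2.8373*I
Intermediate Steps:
y(A, M) = 1 (y(A, M) = -4*(-¼) = 1)
I = -1/20 (I = 1/(5*(-4)) = 1/(-20) = -1/20 ≈ -0.050000)
D(C) = 1
d(u) = -1/20 - u
√(d(9) + D(b(y(1, -1), -2))) = √((-1/20 - 1*9) + 1) = √((-1/20 - 9) + 1) = √(-181/20 + 1) = √(-161/20) = I*√805/10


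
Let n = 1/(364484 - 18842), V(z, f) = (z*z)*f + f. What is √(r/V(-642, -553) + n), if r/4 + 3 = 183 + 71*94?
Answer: I*√728584074022287695041830/78781228816290 ≈ 0.010835*I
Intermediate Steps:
V(z, f) = f + f*z² (V(z, f) = z²*f + f = f*z² + f = f + f*z²)
n = 1/345642 ≈ 2.8932e-6
r = 27416 (r = -12 + 4*(183 + 71*94) = -12 + 4*(183 + 6674) = -12 + 4*6857 = -12 + 27428 = 27416)
√(r/V(-642, -553) + n) = √(27416/((-553*(1 + (-642)²))) + 1/345642) = √(27416/((-553*(1 + 412164))) + 1/345642) = √(27416/((-553*412165)) + 1/345642) = √(27416/(-227927245) + 1/345642) = √(27416*(-1/227927245) + 1/345642) = √(-27416/227927245 + 1/345642) = √(-9248193827/78781228816290) = I*√728584074022287695041830/78781228816290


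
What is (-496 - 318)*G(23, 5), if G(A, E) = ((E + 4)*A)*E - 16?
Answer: -829466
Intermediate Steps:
G(A, E) = -16 + A*E*(4 + E) (G(A, E) = ((4 + E)*A)*E - 16 = (A*(4 + E))*E - 16 = A*E*(4 + E) - 16 = -16 + A*E*(4 + E))
(-496 - 318)*G(23, 5) = (-496 - 318)*(-16 + 23*5² + 4*23*5) = -814*(-16 + 23*25 + 460) = -814*(-16 + 575 + 460) = -814*1019 = -829466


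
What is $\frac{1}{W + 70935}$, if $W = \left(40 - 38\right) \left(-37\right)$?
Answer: $\frac{1}{70861} \approx 1.4112 \cdot 10^{-5}$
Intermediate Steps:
$W = -74$ ($W = 2 \left(-37\right) = -74$)
$\frac{1}{W + 70935} = \frac{1}{-74 + 70935} = \frac{1}{70861}$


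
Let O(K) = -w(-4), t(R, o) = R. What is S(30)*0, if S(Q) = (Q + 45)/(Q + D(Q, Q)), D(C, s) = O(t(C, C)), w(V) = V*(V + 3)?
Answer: 0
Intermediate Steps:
w(V) = V*(3 + V)
O(K) = -4 (O(K) = -(-4)*(3 - 4) = -(-4)*(-1) = -1*4 = -4)
D(C, s) = -4
S(Q) = (45 + Q)/(-4 + Q) (S(Q) = (Q + 45)/(Q - 4) = (45 + Q)/(-4 + Q))
S(30)*0 = ((45 + 30)/(-4 + 30))*0 = (75/26)*0 = 0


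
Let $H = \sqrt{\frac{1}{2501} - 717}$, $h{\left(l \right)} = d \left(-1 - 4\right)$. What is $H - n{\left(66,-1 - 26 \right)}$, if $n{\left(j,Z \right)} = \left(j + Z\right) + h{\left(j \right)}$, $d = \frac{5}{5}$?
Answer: $-34 + \frac{8 i \sqrt{70075519}}{2501} \approx -34.0 + 26.777 i$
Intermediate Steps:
$d = 1$ ($d = 5 \cdot \frac{1}{5} = 1$)
$h{\left(l \right)} = -5$ ($h{\left(l \right)} = 1 \left(-1 - 4\right) = 1 \left(-5\right) = -5$)
$n{\left(j,Z \right)} = -5 + Z + j$ ($n{\left(j,Z \right)} = \left(j + Z\right) - 5 = \left(Z + j\right) - 5 = -5 + Z + j$)
$H = \frac{8 i \sqrt{70075519}}{2501}$ ($H = \sqrt{\frac{1}{2501} - 717} = \sqrt{- \frac{1793216}{2501}} = \frac{8 i \sqrt{70075519}}{2501} \approx 26.777 i$)
$H - n{\left(66,-1 - 26 \right)} = \frac{8 i \sqrt{70075519}}{2501} - \left(-5 - 27 + 66\right) = \frac{8 i \sqrt{70075519}}{2501} - 34 = -34 + \frac{8 i \sqrt{70075519}}{2501}$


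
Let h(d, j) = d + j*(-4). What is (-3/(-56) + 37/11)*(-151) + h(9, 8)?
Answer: -332023/616 ≈ -539.00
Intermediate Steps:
h(d, j) = d - 4*j
(-3/(-56) + 37/11)*(-151) + h(9, 8) = (-3/(-56) + 37/11)*(-151) + (9 - 4*8) = (-3*(-1/56) + 37*(1/11))*(-151) + (9 - 32) = (3/56 + 37/11)*(-151) - 23 = (2105/616)*(-151) - 23 = -317855/616 - 23 = -332023/616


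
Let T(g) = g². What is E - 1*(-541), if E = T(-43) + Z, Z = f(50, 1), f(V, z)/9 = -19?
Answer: 2219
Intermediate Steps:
f(V, z) = -171 (f(V, z) = 9*(-19) = -171)
Z = -171
E = 1678 (E = (-43)² - 171 = 1849 - 171 = 1678)
E - 1*(-541) = 1678 - 1*(-541) = 1678 + 541 = 2219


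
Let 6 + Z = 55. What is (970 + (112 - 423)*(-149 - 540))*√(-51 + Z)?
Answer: 215249*I*√2 ≈ 3.0441e+5*I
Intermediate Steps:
Z = 49 (Z = -6 + 55 = 49)
(970 + (112 - 423)*(-149 - 540))*√(-51 + Z) = (970 + (112 - 423)*(-149 - 540))*√(-51 + 49) = (970 - 311*(-689))*√(-2) = (970 + 214279)*(I*√2) = 215249*(I*√2) = 215249*I*√2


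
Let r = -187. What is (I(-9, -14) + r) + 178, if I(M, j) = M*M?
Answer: 72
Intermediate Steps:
I(M, j) = M**2
(I(-9, -14) + r) + 178 = ((-9)**2 - 187) + 178 = (81 - 187) + 178 = -106 + 178 = 72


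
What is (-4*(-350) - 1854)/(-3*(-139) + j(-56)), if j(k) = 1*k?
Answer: -454/361 ≈ -1.2576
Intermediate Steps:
j(k) = k
(-4*(-350) - 1854)/(-3*(-139) + j(-56)) = (-4*(-350) - 1854)/(-3*(-139) - 56) = (1400 - 1854)/(417 - 56) = -454/361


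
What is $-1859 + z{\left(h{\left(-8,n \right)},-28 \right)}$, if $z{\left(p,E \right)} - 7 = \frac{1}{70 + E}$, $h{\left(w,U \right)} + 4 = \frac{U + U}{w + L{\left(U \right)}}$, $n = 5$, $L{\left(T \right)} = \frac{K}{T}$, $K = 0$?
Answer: $- \frac{77783}{42} \approx -1852.0$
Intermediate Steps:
$L{\left(T \right)} = 0$ ($L{\left(T \right)} = \frac{0}{T} = 0$)
$h{\left(w,U \right)} = -4 + \frac{2 U}{w}$ ($h{\left(w,U \right)} = -4 + \frac{U + U}{w + 0} = -4 + \frac{2 U}{w}$)
$z{\left(p,E \right)} = 7 + \frac{1}{70 + E}$
$-1859 + z{\left(h{\left(-8,n \right)},-28 \right)} = -1859 + \frac{491 + 7 \left(-28\right)}{70 - 28} = -1859 + \frac{491 - 196}{42} = -1859 + \frac{1}{42} \cdot 295 = -1859 + \frac{295}{42} = - \frac{77783}{42}$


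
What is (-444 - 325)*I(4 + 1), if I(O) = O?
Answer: -3845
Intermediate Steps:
(-444 - 325)*I(4 + 1) = (-444 - 325)*(4 + 1) = -769*5 = -3845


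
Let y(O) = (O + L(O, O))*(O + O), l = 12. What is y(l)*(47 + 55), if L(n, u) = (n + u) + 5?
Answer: 100368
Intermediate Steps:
L(n, u) = 5 + n + u
y(O) = 2*O*(5 + 3*O) (y(O) = (O + (5 + O + O))*(O + O) = (O + (5 + 2*O))*(2*O) = (5 + 3*O)*(2*O) = 2*O*(5 + 3*O))
y(l)*(47 + 55) = (2*12*(5 + 3*12))*(47 + 55) = (2*12*(5 + 36))*102 = (2*12*41)*102 = 984*102 = 100368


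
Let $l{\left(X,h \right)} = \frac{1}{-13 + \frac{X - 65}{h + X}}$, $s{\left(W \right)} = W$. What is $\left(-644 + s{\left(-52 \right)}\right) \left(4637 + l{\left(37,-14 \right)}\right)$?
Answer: $- \frac{351776032}{109} \approx -3.2273 \cdot 10^{6}$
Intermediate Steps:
$l{\left(X,h \right)} = \frac{1}{-13 + \frac{-65 + X}{X + h}}$
$\left(-644 + s{\left(-52 \right)}\right) \left(4637 + l{\left(37,-14 \right)}\right) = \left(-644 - 52\right) \left(4637 + \frac{\left(-1\right) 37 - -14}{65 + 12 \cdot 37 + 13 \left(-14\right)}\right) = - 696 \left(4637 + \frac{-37 + 14}{65 + 444 - 182}\right) = - 696 \left(4637 + \frac{1}{327} \left(-23\right)\right) = - 696 \left(4637 - \frac{23}{327}\right) = \left(-696\right) \frac{1516276}{327} = - \frac{351776032}{109}$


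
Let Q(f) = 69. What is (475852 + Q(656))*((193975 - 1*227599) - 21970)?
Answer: -26458352074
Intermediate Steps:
(475852 + Q(656))*((193975 - 1*227599) - 21970) = (475852 + 69)*((193975 - 1*227599) - 21970) = 475921*((193975 - 227599) - 21970) = 475921*(-33624 - 21970) = 475921*(-55594) = -26458352074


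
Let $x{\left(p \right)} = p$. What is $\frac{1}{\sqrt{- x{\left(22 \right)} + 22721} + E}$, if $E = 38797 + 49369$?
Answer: $\frac{88166}{7773220857} - \frac{\sqrt{22699}}{7773220857} \approx 1.1323 \cdot 10^{-5}$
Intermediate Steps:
$E = 88166$
$\frac{1}{\sqrt{- x{\left(22 \right)} + 22721} + E} = \frac{1}{\sqrt{\left(-1\right) 22 + 22721} + 88166} = \frac{1}{\sqrt{-22 + 22721} + 88166} = \frac{1}{\sqrt{22699} + 88166} = \frac{1}{88166 + \sqrt{22699}}$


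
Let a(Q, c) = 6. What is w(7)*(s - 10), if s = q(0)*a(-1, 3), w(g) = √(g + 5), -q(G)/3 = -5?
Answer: 160*√3 ≈ 277.13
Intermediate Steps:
q(G) = 15 (q(G) = -3*(-5) = 15)
w(g) = √(5 + g)
s = 90 (s = 15*6 = 90)
w(7)*(s - 10) = √(5 + 7)*(90 - 10) = √12*80 = (2*√3)*80 = 160*√3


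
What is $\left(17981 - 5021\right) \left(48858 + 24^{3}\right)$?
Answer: $812358720$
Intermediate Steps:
$\left(17981 - 5021\right) \left(48858 + 24^{3}\right) = 12960 \left(48858 + 13824\right) = 12960 \cdot 62682 = 812358720$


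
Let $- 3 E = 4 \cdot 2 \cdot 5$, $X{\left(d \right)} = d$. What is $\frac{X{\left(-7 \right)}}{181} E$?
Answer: $\frac{280}{543} \approx 0.51565$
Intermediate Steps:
$E = - \frac{40}{3}$ ($E = - \frac{4 \cdot 2 \cdot 5}{3} = - \frac{8 \cdot 5}{3} = \left(- \frac{1}{3}\right) 40 = - \frac{40}{3} \approx -13.333$)
$\frac{X{\left(-7 \right)}}{181} E = - \frac{7}{181} \left(- \frac{40}{3}\right) = \left(-7\right) \frac{1}{181} \left(- \frac{40}{3}\right) = \left(- \frac{7}{181}\right) \left(- \frac{40}{3}\right) = \frac{280}{543}$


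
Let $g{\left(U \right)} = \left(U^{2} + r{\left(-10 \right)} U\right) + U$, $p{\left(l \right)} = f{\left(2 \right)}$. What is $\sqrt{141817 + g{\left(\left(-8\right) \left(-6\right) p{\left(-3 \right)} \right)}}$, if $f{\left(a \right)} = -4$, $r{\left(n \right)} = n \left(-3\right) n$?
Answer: $\sqrt{236089} \approx 485.89$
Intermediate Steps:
$r{\left(n \right)} = - 3 n^{2}$ ($r{\left(n \right)} = - 3 n n = - 3 n^{2}$)
$p{\left(l \right)} = -4$
$g{\left(U \right)} = U^{2} - 299 U$ ($g{\left(U \right)} = \left(U^{2} + - 3 \left(-10\right)^{2} U\right) + U = \left(U^{2} + \left(-3\right) 100 U\right) + U = \left(U^{2} - 300 U\right) + U = U^{2} - 299 U$)
$\sqrt{141817 + g{\left(\left(-8\right) \left(-6\right) p{\left(-3 \right)} \right)}} = \sqrt{141817 + \left(-8\right) \left(-6\right) \left(-4\right) \left(-299 + \left(-8\right) \left(-6\right) \left(-4\right)\right)} = \sqrt{141817 + 48 \left(-4\right) \left(-299 + 48 \left(-4\right)\right)} = \sqrt{141817 - 192 \left(-299 - 192\right)} = \sqrt{141817 - -94272} = \sqrt{141817 + 94272} = \sqrt{236089}$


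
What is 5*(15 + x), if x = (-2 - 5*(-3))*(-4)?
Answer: -185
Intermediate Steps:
x = -52 (x = (-2 + 15)*(-4) = 13*(-4) = -52)
5*(15 + x) = 5*(15 - 52) = 5*(-37) = -185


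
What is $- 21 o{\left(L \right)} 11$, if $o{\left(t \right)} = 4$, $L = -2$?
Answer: $-924$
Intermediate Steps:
$- 21 o{\left(L \right)} 11 = \left(-21\right) 4 \cdot 11 = \left(-84\right) 11 = -924$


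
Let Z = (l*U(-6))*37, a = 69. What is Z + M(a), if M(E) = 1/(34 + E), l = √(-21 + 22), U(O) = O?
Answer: -22865/103 ≈ -221.99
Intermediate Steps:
l = 1 (l = √1 = 1)
Z = -222 (Z = (1*(-6))*37 = -6*37 = -222)
Z + M(a) = -222 + 1/(34 + 69) = -222 + 1/103 = -22865/103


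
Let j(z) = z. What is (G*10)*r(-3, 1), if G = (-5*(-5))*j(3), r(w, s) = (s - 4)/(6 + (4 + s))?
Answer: -2250/11 ≈ -204.55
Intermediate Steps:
r(w, s) = (-4 + s)/(10 + s)
G = 75 (G = -5*(-5)*3 = 25*3 = 75)
(G*10)*r(-3, 1) = (75*10)*((-4 + 1)/(10 + 1)) = 750*(-3/11) = -2250/11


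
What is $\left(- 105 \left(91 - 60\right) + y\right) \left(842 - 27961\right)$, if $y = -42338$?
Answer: $1236436567$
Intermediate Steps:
$\left(- 105 \left(91 - 60\right) + y\right) \left(842 - 27961\right) = \left(- 105 \left(91 - 60\right) - 42338\right) \left(842 - 27961\right) = \left(\left(-105\right) 31 - 42338\right) \left(-27119\right) = \left(-3255 - 42338\right) \left(-27119\right) = \left(-45593\right) \left(-27119\right) = 1236436567$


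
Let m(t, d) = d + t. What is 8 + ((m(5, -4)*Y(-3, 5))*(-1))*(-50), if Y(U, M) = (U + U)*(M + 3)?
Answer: -2392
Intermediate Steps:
Y(U, M) = 2*U*(3 + M) (Y(U, M) = (2*U)*(3 + M) = 2*U*(3 + M))
8 + ((m(5, -4)*Y(-3, 5))*(-1))*(-50) = 8 + (((-4 + 5)*(2*(-3)*(3 + 5)))*(-1))*(-50) = 8 + ((1*(2*(-3)*8))*(-1))*(-50) = 8 + ((1*(-48))*(-1))*(-50) = 8 - 48*(-1)*(-50) = 8 + 48*(-50) = 8 - 2400 = -2392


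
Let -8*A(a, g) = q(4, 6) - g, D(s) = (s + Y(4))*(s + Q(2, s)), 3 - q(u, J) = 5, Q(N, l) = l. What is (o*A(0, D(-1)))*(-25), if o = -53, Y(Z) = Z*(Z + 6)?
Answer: -25175/2 ≈ -12588.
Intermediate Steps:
q(u, J) = -2 (q(u, J) = 3 - 1*5 = 3 - 5 = -2)
Y(Z) = Z*(6 + Z)
D(s) = 2*s*(40 + s) (D(s) = (s + 4*(6 + 4))*(s + s) = (s + 4*10)*(2*s) = (s + 40)*(2*s) = (40 + s)*(2*s) = 2*s*(40 + s))
A(a, g) = ¼ + g/8 (A(a, g) = -(-2 - g)/8 = ¼ + g/8)
(o*A(0, D(-1)))*(-25) = -53*(¼ + (2*(-1)*(40 - 1))/8)*(-25) = -53*(¼ + (2*(-1)*39)/8)*(-25) = -53*(¼ + (⅛)*(-78))*(-25) = -53*(¼ - 39/4)*(-25) = -53*(-19/2)*(-25) = (1007/2)*(-25) = -25175/2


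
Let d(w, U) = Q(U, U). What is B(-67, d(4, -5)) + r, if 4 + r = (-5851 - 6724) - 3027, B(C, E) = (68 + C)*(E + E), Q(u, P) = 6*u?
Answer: -15666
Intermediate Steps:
d(w, U) = 6*U
B(C, E) = 2*E*(68 + C) (B(C, E) = (68 + C)*(2*E) = 2*E*(68 + C))
r = -15606 (r = -4 + ((-5851 - 6724) - 3027) = -4 + (-12575 - 3027) = -4 - 15602 = -15606)
B(-67, d(4, -5)) + r = 2*(6*(-5))*(68 - 67) - 15606 = 2*(-30)*1 - 15606 = -60 - 15606 = -15666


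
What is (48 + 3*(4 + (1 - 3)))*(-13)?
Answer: -702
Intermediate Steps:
(48 + 3*(4 + (1 - 3)))*(-13) = (48 + 3*(4 - 2))*(-13) = (48 + 3*2)*(-13) = (48 + 6)*(-13) = 54*(-13) = -702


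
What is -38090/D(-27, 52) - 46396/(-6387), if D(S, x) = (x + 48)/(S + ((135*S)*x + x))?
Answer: 922107422741/12774 ≈ 7.2186e+7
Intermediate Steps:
D(S, x) = (48 + x)/(S + x + 135*S*x) (D(S, x) = (48 + x)/(S + (135*S*x + x)) = (48 + x)/(S + (x + 135*S*x)) = (48 + x)/(S + x + 135*S*x))
-38090/D(-27, 52) - 46396/(-6387) = -38090*(-27 + 52 + 135*(-27)*52)/(48 + 52) - 46396/(-6387) = -38090/(100/(-27 + 52 - 189540)) - 46396*(-1/6387) = -38090/(100/(-189515)) + 46396/6387 = -38090/((-1/189515*100)) + 46396/6387 = -38090/(-20/37903) + 46396/6387 = -38090*(-37903/20) + 46396/6387 = 144372527/2 + 46396/6387 = 922107422741/12774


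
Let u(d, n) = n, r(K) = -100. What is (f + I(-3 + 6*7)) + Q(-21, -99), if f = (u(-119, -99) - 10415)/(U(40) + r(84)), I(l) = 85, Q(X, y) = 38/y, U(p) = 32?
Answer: 805261/3366 ≈ 239.23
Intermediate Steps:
f = 5257/34 (f = (-99 - 10415)/(32 - 100) = -10514/(-68) = -10514*(-1/68) = 5257/34 ≈ 154.62)
(f + I(-3 + 6*7)) + Q(-21, -99) = (5257/34 + 85) + 38/(-99) = 8147/34 + 38*(-1/99) = 8147/34 - 38/99 = 805261/3366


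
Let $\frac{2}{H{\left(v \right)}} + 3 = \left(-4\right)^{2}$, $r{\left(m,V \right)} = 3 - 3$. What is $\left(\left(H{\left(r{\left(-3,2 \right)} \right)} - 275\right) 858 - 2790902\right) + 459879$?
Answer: $-2566841$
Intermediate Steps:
$r{\left(m,V \right)} = 0$
$H{\left(v \right)} = \frac{2}{13}$ ($H{\left(v \right)} = \frac{2}{-3 + \left(-4\right)^{2}} = \frac{2}{-3 + 16} = \frac{2}{13}$)
$\left(\left(H{\left(r{\left(-3,2 \right)} \right)} - 275\right) 858 - 2790902\right) + 459879 = \left(\left(\frac{2}{13} - 275\right) 858 - 2790902\right) + 459879 = \left(\left(- \frac{3573}{13}\right) 858 - 2790902\right) + 459879 = \left(-235818 - 2790902\right) + 459879 = -3026720 + 459879 = -2566841$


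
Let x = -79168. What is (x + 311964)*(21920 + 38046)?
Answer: 13959844936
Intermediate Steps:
(x + 311964)*(21920 + 38046) = (-79168 + 311964)*(21920 + 38046) = 232796*59966 = 13959844936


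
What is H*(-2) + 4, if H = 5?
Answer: -6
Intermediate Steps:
H*(-2) + 4 = 5*(-2) + 4 = -10 + 4 = -6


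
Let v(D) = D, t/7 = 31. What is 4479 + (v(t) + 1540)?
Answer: 6236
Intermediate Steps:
t = 217 (t = 7*31 = 217)
4479 + (v(t) + 1540) = 4479 + (217 + 1540) = 4479 + 1757 = 6236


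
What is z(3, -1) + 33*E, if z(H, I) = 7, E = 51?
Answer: 1690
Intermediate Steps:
z(3, -1) + 33*E = 7 + 33*51 = 7 + 1683 = 1690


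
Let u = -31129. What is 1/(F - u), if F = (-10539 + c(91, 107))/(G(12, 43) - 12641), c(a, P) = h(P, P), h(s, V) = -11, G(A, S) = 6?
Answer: 2527/78665093 ≈ 3.2124e-5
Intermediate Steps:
c(a, P) = -11
F = 2110/2527 (F = (-10539 - 11)/(6 - 12641) = -10550/(-12635) = -10550*(-1/12635) = 2110/2527 ≈ 0.83498)
1/(F - u) = 1/(2110/2527 - 1*(-31129)) = 1/(2110/2527 + 31129) = 1/(78665093/2527) = 2527/78665093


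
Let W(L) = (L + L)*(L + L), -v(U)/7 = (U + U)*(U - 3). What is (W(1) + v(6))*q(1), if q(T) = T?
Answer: -248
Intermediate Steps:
v(U) = -14*U*(-3 + U) (v(U) = -7*(U + U)*(U - 3) = -7*2*U*(-3 + U) = -14*U*(-3 + U))
W(L) = 4*L² (W(L) = (2*L)*(2*L) = 4*L²)
(W(1) + v(6))*q(1) = (4*1² + 14*6*(3 - 1*6))*1 = (4*1 + 14*6*(3 - 6))*1 = (4 + 14*6*(-3))*1 = (4 - 252)*1 = -248*1 = -248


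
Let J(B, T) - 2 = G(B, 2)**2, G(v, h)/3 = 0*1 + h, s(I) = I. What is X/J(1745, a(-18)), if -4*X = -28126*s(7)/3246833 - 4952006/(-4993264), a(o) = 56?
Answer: -7547626347075/1232134369301312 ≈ -0.0061257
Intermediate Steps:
G(v, h) = 3*h (G(v, h) = 3*(0*1 + h) = 3*(0 + h) = 3*h)
J(B, T) = 38 (J(B, T) = 2 + (3*2)**2 = 2 + 6**2 = 2 + 36 = 38)
X = -7547626347075/32424588665824 (X = -(-28126*7/3246833 - 4952006/(-4993264))/4 = -(-196882*1/3246833 - 4952006*(-1/4993264))/4 = -(-196882/3246833 + 2476003/2496632)/4 = -1/4*7547626347075/8106147166456 = -7547626347075/32424588665824 ≈ -0.23277)
X/J(1745, a(-18)) = -7547626347075/32424588665824/38 = -7547626347075/32424588665824*1/38 = -7547626347075/1232134369301312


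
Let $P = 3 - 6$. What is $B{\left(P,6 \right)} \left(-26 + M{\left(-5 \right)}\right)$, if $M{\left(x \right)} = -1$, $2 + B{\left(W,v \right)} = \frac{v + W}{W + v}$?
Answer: $27$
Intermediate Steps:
$P = -3$ ($P = 3 - 6 = -3$)
$B{\left(W,v \right)} = -1$ ($B{\left(W,v \right)} = -2 + \frac{v + W}{W + v} = -2 + \frac{W + v}{W + v} = -2 + 1 = -1$)
$B{\left(P,6 \right)} \left(-26 + M{\left(-5 \right)}\right) = - (-26 - 1) = \left(-1\right) \left(-27\right) = 27$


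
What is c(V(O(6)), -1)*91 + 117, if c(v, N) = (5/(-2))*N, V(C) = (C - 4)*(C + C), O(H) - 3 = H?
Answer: 689/2 ≈ 344.50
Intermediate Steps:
O(H) = 3 + H
V(C) = 2*C*(-4 + C) (V(C) = (-4 + C)*(2*C) = 2*C*(-4 + C))
c(v, N) = -5*N/2 (c(v, N) = (-½*5)*N = -5*N/2)
c(V(O(6)), -1)*91 + 117 = -5/2*(-1)*91 + 117 = (5/2)*91 + 117 = 455/2 + 117 = 689/2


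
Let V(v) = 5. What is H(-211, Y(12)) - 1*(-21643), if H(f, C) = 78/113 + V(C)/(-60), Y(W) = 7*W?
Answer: 29348731/1356 ≈ 21644.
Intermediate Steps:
H(f, C) = 823/1356 (H(f, C) = 78/113 + 5/(-60) = 78*(1/113) + 5*(-1/60) = 78/113 - 1/12 = 823/1356)
H(-211, Y(12)) - 1*(-21643) = 823/1356 - 1*(-21643) = 823/1356 + 21643 = 29348731/1356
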